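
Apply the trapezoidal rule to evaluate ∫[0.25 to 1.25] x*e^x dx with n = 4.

f(x) = x*e^x
a = 0.25, b = 1.25, n = 4
h = (b - a)/n = 0.250000

Trapezoidal rule: (h/2)[f(x₀) + 2f(x₁) + 2f(x₂) + ... + f(xₙ)]

x_0 = 0.2500, f(x_0) = 0.321006, coefficient = 1
x_1 = 0.5000, f(x_1) = 0.824361, coefficient = 2
x_2 = 0.7500, f(x_2) = 1.587750, coefficient = 2
x_3 = 1.0000, f(x_3) = 2.718282, coefficient = 2
x_4 = 1.2500, f(x_4) = 4.362929, coefficient = 1

I ≈ (0.250000/2) × 14.944720 = 1.868090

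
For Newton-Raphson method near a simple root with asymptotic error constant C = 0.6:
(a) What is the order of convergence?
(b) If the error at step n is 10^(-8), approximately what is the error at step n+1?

(a) Newton-Raphson has quadratic (order 2) convergence near simple roots.
    This means |e_{n+1}| ≈ C|e_n|².

(b) With |e_n| = 10^(-8) and C = 0.6:
    |e_{n+1}| ≈ 0.6 × (10^(-8))² = 0.6 × 10^(-16)

(a) 2 (quadratic); (b) |e_{n+1}| ≈ 6.000e-17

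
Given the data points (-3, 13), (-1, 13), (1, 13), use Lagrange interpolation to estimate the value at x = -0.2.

Lagrange interpolation formula:
P(x) = Σ yᵢ × Lᵢ(x)
where Lᵢ(x) = Π_{j≠i} (x - xⱼ)/(xᵢ - xⱼ)

L_0(-0.2) = (-0.2 - (-1))/(-3 - (-1)) × (-0.2 - 1)/(-3 - 1) = -0.120000
L_1(-0.2) = (-0.2 - (-3))/(-1 - (-3)) × (-0.2 - 1)/(-1 - 1) = 0.840000
L_2(-0.2) = (-0.2 - (-3))/(1 - (-3)) × (-0.2 - (-1))/(1 - (-1)) = 0.280000

P(-0.2) = 13×L_0(-0.2) + 13×L_1(-0.2) + 13×L_2(-0.2)
P(-0.2) = 13.000000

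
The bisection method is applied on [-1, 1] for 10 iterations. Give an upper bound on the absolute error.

Bisection error bound: |error| ≤ (b-a)/2^n
|error| ≤ (1 - (-1))/2^10 = 2/2^10
|error| ≤ 0.0019531250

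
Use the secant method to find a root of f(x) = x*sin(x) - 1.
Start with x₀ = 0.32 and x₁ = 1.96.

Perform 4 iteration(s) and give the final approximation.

f(x) = x*sin(x) - 1
x₀ = 0.32, x₁ = 1.96

Secant formula: x_{n+1} = x_n - f(x_n)(x_n - x_{n-1})/(f(x_n) - f(x_{n-1}))

Iteration 1:
  f(0.320000) = -0.899339
  f(1.960000) = 0.813415
  x_2 = 1.960000 - 0.813415×(1.960000 - 0.320000)/(0.813415 - (-0.899339))
       = 1.181137
Iteration 2:
  f(1.960000) = 0.813415
  f(1.181137) = 0.092597
  x_3 = 1.181137 - 0.092597×(1.181137 - 1.960000)/(0.092597 - 0.813415)
       = 1.081083
Iteration 3:
  f(1.181137) = 0.092597
  f(1.081083) = -0.045979
  x_4 = 1.081083 - (-0.045979)×(1.081083 - 1.181137)/(-0.045979 - 0.092597)
       = 1.114281
Iteration 4:
  f(1.081083) = -0.045979
  f(1.114281) = 0.000171
  x_5 = 1.114281 - 0.000171×(1.114281 - 1.081083)/(0.000171 - (-0.045979))
       = 1.114157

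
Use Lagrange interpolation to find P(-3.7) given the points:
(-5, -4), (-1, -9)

Lagrange interpolation formula:
P(x) = Σ yᵢ × Lᵢ(x)
where Lᵢ(x) = Π_{j≠i} (x - xⱼ)/(xᵢ - xⱼ)

L_0(-3.7) = (-3.7 - (-1))/(-5 - (-1)) = 0.675000
L_1(-3.7) = (-3.7 - (-5))/(-1 - (-5)) = 0.325000

P(-3.7) = (-4)×L_0(-3.7) + (-9)×L_1(-3.7)
P(-3.7) = -5.625000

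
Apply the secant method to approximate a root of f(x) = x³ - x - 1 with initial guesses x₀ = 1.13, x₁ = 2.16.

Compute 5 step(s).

f(x) = x³ - x - 1
x₀ = 1.13, x₁ = 2.16

Secant formula: x_{n+1} = x_n - f(x_n)(x_n - x_{n-1})/(f(x_n) - f(x_{n-1}))

Iteration 1:
  f(1.130000) = -0.687103
  f(2.160000) = 6.917696
  x_2 = 2.160000 - 6.917696×(2.160000 - 1.130000)/(6.917696 - (-0.687103))
       = 1.223062
Iteration 2:
  f(2.160000) = 6.917696
  f(1.223062) = -0.393508
  x_3 = 1.223062 - (-0.393508)×(1.223062 - 2.160000)/(-0.393508 - 6.917696)
       = 1.273490
Iteration 3:
  f(1.223062) = -0.393508
  f(1.273490) = -0.208173
  x_4 = 1.273490 - (-0.208173)×(1.273490 - 1.223062)/(-0.208173 - (-0.393508))
       = 1.330133
Iteration 4:
  f(1.273490) = -0.208173
  f(1.330133) = 0.023208
  x_5 = 1.330133 - 0.023208×(1.330133 - 1.273490)/(0.023208 - (-0.208173))
       = 1.324451
Iteration 5:
  f(1.330133) = 0.023208
  f(1.324451) = -0.001137
  x_6 = 1.324451 - (-0.001137)×(1.324451 - 1.330133)/(-0.001137 - 0.023208)
       = 1.324717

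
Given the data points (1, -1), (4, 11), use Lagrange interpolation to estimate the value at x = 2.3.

Lagrange interpolation formula:
P(x) = Σ yᵢ × Lᵢ(x)
where Lᵢ(x) = Π_{j≠i} (x - xⱼ)/(xᵢ - xⱼ)

L_0(2.3) = (2.3 - 4)/(1 - 4) = 0.566667
L_1(2.3) = (2.3 - 1)/(4 - 1) = 0.433333

P(2.3) = (-1)×L_0(2.3) + 11×L_1(2.3)
P(2.3) = 4.200000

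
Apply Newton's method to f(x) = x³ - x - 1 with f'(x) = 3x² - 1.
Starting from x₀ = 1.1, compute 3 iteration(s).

f(x) = x³ - x - 1
f'(x) = 3x² - 1
x₀ = 1.1

Newton-Raphson formula: x_{n+1} = x_n - f(x_n)/f'(x_n)

Iteration 1:
  f(1.100000) = -0.769000
  f'(1.100000) = 2.630000
  x_1 = 1.100000 - (-0.769000)/2.630000 = 1.392395
Iteration 2:
  f(1.392395) = 0.307132
  f'(1.392395) = 4.816295
  x_2 = 1.392395 - 0.307132/4.816295 = 1.328626
Iteration 3:
  f(1.328626) = 0.016727
  f'(1.328626) = 4.295742
  x_3 = 1.328626 - 0.016727/4.295742 = 1.324732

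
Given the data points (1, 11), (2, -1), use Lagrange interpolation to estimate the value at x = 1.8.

Lagrange interpolation formula:
P(x) = Σ yᵢ × Lᵢ(x)
where Lᵢ(x) = Π_{j≠i} (x - xⱼ)/(xᵢ - xⱼ)

L_0(1.8) = (1.8 - 2)/(1 - 2) = 0.200000
L_1(1.8) = (1.8 - 1)/(2 - 1) = 0.800000

P(1.8) = 11×L_0(1.8) + (-1)×L_1(1.8)
P(1.8) = 1.400000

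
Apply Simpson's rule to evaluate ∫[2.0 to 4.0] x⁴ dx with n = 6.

f(x) = x⁴
a = 2.0, b = 4.0, n = 6
h = (b - a)/n = 0.333333

Simpson's rule: (h/3)[f(x₀) + 4f(x₁) + 2f(x₂) + ... + f(xₙ)]

x_0 = 2.0000, f(x_0) = 16.000000, coefficient = 1
x_1 = 2.3333, f(x_1) = 29.641975, coefficient = 4
x_2 = 2.6667, f(x_2) = 50.567901, coefficient = 2
x_3 = 3.0000, f(x_3) = 81.000000, coefficient = 4
x_4 = 3.3333, f(x_4) = 123.456790, coefficient = 2
x_5 = 3.6667, f(x_5) = 180.753086, coefficient = 4
x_6 = 4.0000, f(x_6) = 256.000000, coefficient = 1

I ≈ (0.333333/3) × 1785.629630 = 198.403292
Exact value: 198.400000
Error: 0.003292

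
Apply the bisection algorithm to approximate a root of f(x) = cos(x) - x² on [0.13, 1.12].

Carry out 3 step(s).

f(x) = cos(x) - x²
Initial interval: [0.13, 1.12]

Iteration 1:
  c_1 = (0.130000 + 1.120000)/2 = 0.625000
  f(c_1) = f(0.625000) = 0.420338
  f(a) × f(c) ≥ 0, new interval: [0.625000, 1.120000]
Iteration 2:
  c_2 = (0.625000 + 1.120000)/2 = 0.872500
  f(c_2) = f(0.872500) = -0.118343
  f(a) × f(c) < 0, new interval: [0.625000, 0.872500]
Iteration 3:
  c_3 = (0.625000 + 0.872500)/2 = 0.748750
  f(c_3) = f(0.748750) = 0.171914
  f(a) × f(c) ≥ 0, new interval: [0.748750, 0.872500]

After 3 iteration(s), the approximation is c_3 = 0.748750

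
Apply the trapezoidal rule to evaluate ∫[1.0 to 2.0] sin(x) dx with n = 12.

f(x) = sin(x)
a = 1.0, b = 2.0, n = 12
h = (b - a)/n = 0.083333

Trapezoidal rule: (h/2)[f(x₀) + 2f(x₁) + 2f(x₂) + ... + f(xₙ)]

x_0 = 1.0000, f(x_0) = 0.841471, coefficient = 1
x_1 = 1.0833, f(x_1) = 0.883524, coefficient = 2
x_2 = 1.1667, f(x_2) = 0.919445, coefficient = 2
x_3 = 1.2500, f(x_3) = 0.948985, coefficient = 2
x_4 = 1.3333, f(x_4) = 0.971938, coefficient = 2
x_5 = 1.4167, f(x_5) = 0.988146, coefficient = 2
x_6 = 1.5000, f(x_6) = 0.997495, coefficient = 2
x_7 = 1.5833, f(x_7) = 0.999921, coefficient = 2
x_8 = 1.6667, f(x_8) = 0.995408, coefficient = 2
x_9 = 1.7500, f(x_9) = 0.983986, coefficient = 2
x_10 = 1.8333, f(x_10) = 0.965735, coefficient = 2
x_11 = 1.9167, f(x_11) = 0.940781, coefficient = 2
x_12 = 2.0000, f(x_12) = 0.909297, coefficient = 1

I ≈ (0.083333/2) × 22.941494 = 0.955896
Exact value: 0.956449
Error: 0.000554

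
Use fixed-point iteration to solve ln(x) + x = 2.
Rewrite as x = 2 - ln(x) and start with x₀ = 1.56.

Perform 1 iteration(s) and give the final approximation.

Equation: ln(x) + x = 2
Fixed-point form: x = 2 - ln(x)
x₀ = 1.56

x_1 = g(1.560000) = 1.555314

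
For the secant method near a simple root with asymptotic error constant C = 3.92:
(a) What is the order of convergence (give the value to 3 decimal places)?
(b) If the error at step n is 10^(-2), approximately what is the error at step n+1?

(a) Secant method has superlinear convergence with order φ = (1+√5)/2 ≈ 1.618.
    This means |e_{n+1}| ≈ C|e_n|^1.618.

(b) With |e_n| = 10^(-2) and C = 3.92:
    |e_{n+1}| ≈ 3.92 × (10^(-2))^1.618 = 3.92 × 10^(-3.24)

(a) ≈ 1.618 (golden ratio); (b) |e_{n+1}| ≈ 2.276e-03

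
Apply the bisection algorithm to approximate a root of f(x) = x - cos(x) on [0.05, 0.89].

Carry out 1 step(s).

f(x) = x - cos(x)
Initial interval: [0.05, 0.89]

Iteration 1:
  c_1 = (0.050000 + 0.890000)/2 = 0.470000
  f(c_1) = f(0.470000) = -0.421568
  f(a) × f(c) ≥ 0, new interval: [0.470000, 0.890000]

After 1 iteration(s), the approximation is c_1 = 0.470000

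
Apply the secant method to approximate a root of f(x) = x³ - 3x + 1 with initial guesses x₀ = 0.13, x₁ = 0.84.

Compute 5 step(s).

f(x) = x³ - 3x + 1
x₀ = 0.13, x₁ = 0.84

Secant formula: x_{n+1} = x_n - f(x_n)(x_n - x_{n-1})/(f(x_n) - f(x_{n-1}))

Iteration 1:
  f(0.130000) = 0.612197
  f(0.840000) = -0.927296
  x_2 = 0.840000 - (-0.927296)×(0.840000 - 0.130000)/(-0.927296 - 0.612197)
       = 0.412340
Iteration 2:
  f(0.840000) = -0.927296
  f(0.412340) = -0.166911
  x_3 = 0.412340 - (-0.166911)×(0.412340 - 0.840000)/(-0.166911 - (-0.927296))
       = 0.318464
Iteration 3:
  f(0.412340) = -0.166911
  f(0.318464) = 0.076905
  x_4 = 0.318464 - 0.076905×(0.318464 - 0.412340)/(0.076905 - (-0.166911))
       = 0.348075
Iteration 4:
  f(0.318464) = 0.076905
  f(0.348075) = -0.002053
  x_5 = 0.348075 - (-0.002053)×(0.348075 - 0.318464)/(-0.002053 - 0.076905)
       = 0.347305
Iteration 5:
  f(0.348075) = -0.002053
  f(0.347305) = -0.000023
  x_6 = 0.347305 - (-0.000023)×(0.347305 - 0.348075)/(-0.000023 - (-0.002053))
       = 0.347296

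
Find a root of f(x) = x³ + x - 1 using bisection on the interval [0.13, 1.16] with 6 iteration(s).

f(x) = x³ + x - 1
Initial interval: [0.13, 1.16]

Iteration 1:
  c_1 = (0.130000 + 1.160000)/2 = 0.645000
  f(c_1) = f(0.645000) = -0.086664
  f(a) × f(c) ≥ 0, new interval: [0.645000, 1.160000]
Iteration 2:
  c_2 = (0.645000 + 1.160000)/2 = 0.902500
  f(c_2) = f(0.902500) = 0.637592
  f(a) × f(c) < 0, new interval: [0.645000, 0.902500]
Iteration 3:
  c_3 = (0.645000 + 0.902500)/2 = 0.773750
  f(c_3) = f(0.773750) = 0.236986
  f(a) × f(c) < 0, new interval: [0.645000, 0.773750]
Iteration 4:
  c_4 = (0.645000 + 0.773750)/2 = 0.709375
  f(c_4) = f(0.709375) = 0.066342
  f(a) × f(c) < 0, new interval: [0.645000, 0.709375]
Iteration 5:
  c_5 = (0.645000 + 0.709375)/2 = 0.677188
  f(c_5) = f(0.677188) = -0.012266
  f(a) × f(c) ≥ 0, new interval: [0.677188, 0.709375]
Iteration 6:
  c_6 = (0.677188 + 0.709375)/2 = 0.693281
  f(c_6) = f(0.693281) = 0.026499
  f(a) × f(c) < 0, new interval: [0.677188, 0.693281]

After 6 iteration(s), the approximation is c_6 = 0.693281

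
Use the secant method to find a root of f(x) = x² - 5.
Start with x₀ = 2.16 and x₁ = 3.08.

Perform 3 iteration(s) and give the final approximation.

f(x) = x² - 5
x₀ = 2.16, x₁ = 3.08

Secant formula: x_{n+1} = x_n - f(x_n)(x_n - x_{n-1})/(f(x_n) - f(x_{n-1}))

Iteration 1:
  f(2.160000) = -0.334400
  f(3.080000) = 4.486400
  x_2 = 3.080000 - 4.486400×(3.080000 - 2.160000)/(4.486400 - (-0.334400))
       = 2.223817
Iteration 2:
  f(3.080000) = 4.486400
  f(2.223817) = -0.054639
  x_3 = 2.223817 - (-0.054639)×(2.223817 - 3.080000)/(-0.054639 - 4.486400)
       = 2.234119
Iteration 3:
  f(2.223817) = -0.054639
  f(2.234119) = -0.008714
  x_4 = 2.234119 - (-0.008714)×(2.234119 - 2.223817)/(-0.008714 - (-0.054639))
       = 2.236073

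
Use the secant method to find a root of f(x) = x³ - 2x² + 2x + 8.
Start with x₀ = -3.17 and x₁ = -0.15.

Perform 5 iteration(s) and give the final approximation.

f(x) = x³ - 2x² + 2x + 8
x₀ = -3.17, x₁ = -0.15

Secant formula: x_{n+1} = x_n - f(x_n)(x_n - x_{n-1})/(f(x_n) - f(x_{n-1}))

Iteration 1:
  f(-3.170000) = -50.292813
  f(-0.150000) = 7.651625
  x_2 = -0.150000 - 7.651625×(-0.150000 - (-3.170000))/(7.651625 - (-50.292813))
       = -0.548794
Iteration 2:
  f(-0.150000) = 7.651625
  f(-0.548794) = 6.134778
  x_3 = -0.548794 - 6.134778×(-0.548794 - (-0.150000))/(6.134778 - 7.651625)
       = -2.161689
Iteration 3:
  f(-0.548794) = 6.134778
  f(-2.161689) = -15.770529
  x_4 = -2.161689 - (-15.770529)×(-2.161689 - (-0.548794))/(-15.770529 - 6.134778)
       = -1.000500
Iteration 4:
  f(-2.161689) = -15.770529
  f(-1.000500) = 2.995500
  x_5 = -1.000500 - 2.995500×(-1.000500 - (-2.161689))/(2.995500 - (-15.770529))
       = -1.185853
Iteration 5:
  f(-1.000500) = 2.995500
  f(-1.185853) = 1.148197
  x_6 = -1.185853 - 1.148197×(-1.185853 - (-1.000500))/(1.148197 - 2.995500)
       = -1.301060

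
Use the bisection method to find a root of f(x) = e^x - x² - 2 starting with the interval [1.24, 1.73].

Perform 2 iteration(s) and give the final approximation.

f(x) = e^x - x² - 2
Initial interval: [1.24, 1.73]

Iteration 1:
  c_1 = (1.240000 + 1.730000)/2 = 1.485000
  f(c_1) = f(1.485000) = 0.209740
  f(a) × f(c) < 0, new interval: [1.240000, 1.485000]
Iteration 2:
  c_2 = (1.240000 + 1.485000)/2 = 1.362500
  f(c_2) = f(1.362500) = 0.049540
  f(a) × f(c) < 0, new interval: [1.240000, 1.362500]

After 2 iteration(s), the approximation is c_2 = 1.362500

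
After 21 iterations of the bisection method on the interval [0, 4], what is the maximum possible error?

Bisection error bound: |error| ≤ (b-a)/2^n
|error| ≤ (4 - 0)/2^21 = 4/2^21
|error| ≤ 0.0000019073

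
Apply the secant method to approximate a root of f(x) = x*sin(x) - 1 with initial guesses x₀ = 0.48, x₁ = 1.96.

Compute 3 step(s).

f(x) = x*sin(x) - 1
x₀ = 0.48, x₁ = 1.96

Secant formula: x_{n+1} = x_n - f(x_n)(x_n - x_{n-1})/(f(x_n) - f(x_{n-1}))

Iteration 1:
  f(0.480000) = -0.778346
  f(1.960000) = 0.813415
  x_2 = 1.960000 - 0.813415×(1.960000 - 0.480000)/(0.813415 - (-0.778346))
       = 1.203697
Iteration 2:
  f(1.960000) = 0.813415
  f(1.203697) = 0.123497
  x_3 = 1.203697 - 0.123497×(1.203697 - 1.960000)/(0.123497 - 0.813415)
       = 1.068316
Iteration 3:
  f(1.203697) = 0.123497
  f(1.068316) = -0.063737
  x_4 = 1.068316 - (-0.063737)×(1.068316 - 1.203697)/(-0.063737 - 0.123497)
       = 1.114402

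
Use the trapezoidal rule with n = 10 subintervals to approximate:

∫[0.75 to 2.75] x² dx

f(x) = x²
a = 0.75, b = 2.75, n = 10
h = (b - a)/n = 0.200000

Trapezoidal rule: (h/2)[f(x₀) + 2f(x₁) + 2f(x₂) + ... + f(xₙ)]

x_0 = 0.7500, f(x_0) = 0.562500, coefficient = 1
x_1 = 0.9500, f(x_1) = 0.902500, coefficient = 2
x_2 = 1.1500, f(x_2) = 1.322500, coefficient = 2
x_3 = 1.3500, f(x_3) = 1.822500, coefficient = 2
x_4 = 1.5500, f(x_4) = 2.402500, coefficient = 2
x_5 = 1.7500, f(x_5) = 3.062500, coefficient = 2
x_6 = 1.9500, f(x_6) = 3.802500, coefficient = 2
x_7 = 2.1500, f(x_7) = 4.622500, coefficient = 2
x_8 = 2.3500, f(x_8) = 5.522500, coefficient = 2
x_9 = 2.5500, f(x_9) = 6.502500, coefficient = 2
x_10 = 2.7500, f(x_10) = 7.562500, coefficient = 1

I ≈ (0.200000/2) × 68.050000 = 6.805000
Exact value: 6.791667
Error: 0.013333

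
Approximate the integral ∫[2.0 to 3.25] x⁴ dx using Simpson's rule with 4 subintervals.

f(x) = x⁴
a = 2.0, b = 3.25, n = 4
h = (b - a)/n = 0.312500

Simpson's rule: (h/3)[f(x₀) + 4f(x₁) + 2f(x₂) + ... + f(xₙ)]

x_0 = 2.0000, f(x_0) = 16.000000, coefficient = 1
x_1 = 2.3125, f(x_1) = 28.597427, coefficient = 4
x_2 = 2.6250, f(x_2) = 47.480713, coefficient = 2
x_3 = 2.9375, f(x_3) = 74.458023, coefficient = 4
x_4 = 3.2500, f(x_4) = 111.566406, coefficient = 1

I ≈ (0.312500/3) × 634.749634 = 66.119754
Exact value: 66.118164
Error: 0.001589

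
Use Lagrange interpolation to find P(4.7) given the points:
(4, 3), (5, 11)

Lagrange interpolation formula:
P(x) = Σ yᵢ × Lᵢ(x)
where Lᵢ(x) = Π_{j≠i} (x - xⱼ)/(xᵢ - xⱼ)

L_0(4.7) = (4.7 - 5)/(4 - 5) = 0.300000
L_1(4.7) = (4.7 - 4)/(5 - 4) = 0.700000

P(4.7) = 3×L_0(4.7) + 11×L_1(4.7)
P(4.7) = 8.600000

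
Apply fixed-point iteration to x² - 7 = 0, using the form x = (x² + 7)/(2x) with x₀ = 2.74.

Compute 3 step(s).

Equation: x² - 7 = 0
Fixed-point form: x = (x² + 7)/(2x)
x₀ = 2.74

x_1 = g(2.740000) = 2.647372
x_2 = g(2.647372) = 2.645752
x_3 = g(2.645752) = 2.645751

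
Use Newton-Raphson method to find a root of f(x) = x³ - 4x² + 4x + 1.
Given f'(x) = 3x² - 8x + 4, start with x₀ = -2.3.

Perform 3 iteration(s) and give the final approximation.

f(x) = x³ - 4x² + 4x + 1
f'(x) = 3x² - 8x + 4
x₀ = -2.3

Newton-Raphson formula: x_{n+1} = x_n - f(x_n)/f'(x_n)

Iteration 1:
  f(-2.300000) = -41.527000
  f'(-2.300000) = 38.270000
  x_1 = -2.300000 - (-41.527000)/38.270000 = -1.214894
Iteration 2:
  f(-1.214894) = -11.556593
  f'(-1.214894) = 18.147057
  x_2 = -1.214894 - (-11.556593)/18.147057 = -0.578064
Iteration 3:
  f(-0.578064) = -2.842053
  f'(-0.578064) = 9.626986
  x_3 = -0.578064 - (-2.842053)/9.626986 = -0.282847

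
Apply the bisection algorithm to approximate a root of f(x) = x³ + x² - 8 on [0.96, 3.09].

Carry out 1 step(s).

f(x) = x³ + x² - 8
Initial interval: [0.96, 3.09]

Iteration 1:
  c_1 = (0.960000 + 3.090000)/2 = 2.025000
  f(c_1) = f(2.025000) = 4.404391
  f(a) × f(c) < 0, new interval: [0.960000, 2.025000]

After 1 iteration(s), the approximation is c_1 = 2.025000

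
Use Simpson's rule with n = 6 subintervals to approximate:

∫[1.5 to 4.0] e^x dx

f(x) = e^x
a = 1.5, b = 4.0, n = 6
h = (b - a)/n = 0.416667

Simpson's rule: (h/3)[f(x₀) + 4f(x₁) + 2f(x₂) + ... + f(xₙ)]

x_0 = 1.5000, f(x_0) = 4.481689, coefficient = 1
x_1 = 1.9167, f(x_1) = 6.798260, coefficient = 4
x_2 = 2.3333, f(x_2) = 10.312259, coefficient = 2
x_3 = 2.7500, f(x_3) = 15.642632, coefficient = 4
x_4 = 3.1667, f(x_4) = 23.728258, coefficient = 2
x_5 = 3.5833, f(x_5) = 35.993319, coefficient = 4
x_6 = 4.0000, f(x_6) = 54.598150, coefficient = 1

I ≈ (0.416667/3) × 360.897715 = 50.124683
Exact value: 50.116461
Error: 0.008222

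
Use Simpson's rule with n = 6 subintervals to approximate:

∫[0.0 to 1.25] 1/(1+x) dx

f(x) = 1/(1+x)
a = 0.0, b = 1.25, n = 6
h = (b - a)/n = 0.208333

Simpson's rule: (h/3)[f(x₀) + 4f(x₁) + 2f(x₂) + ... + f(xₙ)]

x_0 = 0.0000, f(x_0) = 1.000000, coefficient = 1
x_1 = 0.2083, f(x_1) = 0.827586, coefficient = 4
x_2 = 0.4167, f(x_2) = 0.705882, coefficient = 2
x_3 = 0.6250, f(x_3) = 0.615385, coefficient = 4
x_4 = 0.8333, f(x_4) = 0.545455, coefficient = 2
x_5 = 1.0417, f(x_5) = 0.489796, coefficient = 4
x_6 = 1.2500, f(x_6) = 0.444444, coefficient = 1

I ≈ (0.208333/3) × 11.678185 = 0.810985
Exact value: 0.810930
Error: 0.000055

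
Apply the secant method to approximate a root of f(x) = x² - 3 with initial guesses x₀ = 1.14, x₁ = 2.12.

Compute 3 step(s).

f(x) = x² - 3
x₀ = 1.14, x₁ = 2.12

Secant formula: x_{n+1} = x_n - f(x_n)(x_n - x_{n-1})/(f(x_n) - f(x_{n-1}))

Iteration 1:
  f(1.140000) = -1.700400
  f(2.120000) = 1.494400
  x_2 = 2.120000 - 1.494400×(2.120000 - 1.140000)/(1.494400 - (-1.700400))
       = 1.661595
Iteration 2:
  f(2.120000) = 1.494400
  f(1.661595) = -0.239102
  x_3 = 1.661595 - (-0.239102)×(1.661595 - 2.120000)/(-0.239102 - 1.494400)
       = 1.724823
Iteration 3:
  f(1.661595) = -0.239102
  f(1.724823) = -0.024986
  x_4 = 1.724823 - (-0.024986)×(1.724823 - 1.661595)/(-0.024986 - (-0.239102))
       = 1.732201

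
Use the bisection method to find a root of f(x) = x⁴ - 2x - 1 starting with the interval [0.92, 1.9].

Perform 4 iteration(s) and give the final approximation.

f(x) = x⁴ - 2x - 1
Initial interval: [0.92, 1.9]

Iteration 1:
  c_1 = (0.920000 + 1.900000)/2 = 1.410000
  f(c_1) = f(1.410000) = 0.132542
  f(a) × f(c) < 0, new interval: [0.920000, 1.410000]
Iteration 2:
  c_2 = (0.920000 + 1.410000)/2 = 1.165000
  f(c_2) = f(1.165000) = -1.487940
  f(a) × f(c) ≥ 0, new interval: [1.165000, 1.410000]
Iteration 3:
  c_3 = (1.165000 + 1.410000)/2 = 1.287500
  f(c_3) = f(1.287500) = -0.827176
  f(a) × f(c) ≥ 0, new interval: [1.287500, 1.410000]
Iteration 4:
  c_4 = (1.287500 + 1.410000)/2 = 1.348750
  f(c_4) = f(1.348750) = -0.388279
  f(a) × f(c) ≥ 0, new interval: [1.348750, 1.410000]

After 4 iteration(s), the approximation is c_4 = 1.348750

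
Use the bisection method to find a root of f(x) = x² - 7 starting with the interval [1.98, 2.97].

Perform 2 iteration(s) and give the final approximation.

f(x) = x² - 7
Initial interval: [1.98, 2.97]

Iteration 1:
  c_1 = (1.980000 + 2.970000)/2 = 2.475000
  f(c_1) = f(2.475000) = -0.874375
  f(a) × f(c) ≥ 0, new interval: [2.475000, 2.970000]
Iteration 2:
  c_2 = (2.475000 + 2.970000)/2 = 2.722500
  f(c_2) = f(2.722500) = 0.412006
  f(a) × f(c) < 0, new interval: [2.475000, 2.722500]

After 2 iteration(s), the approximation is c_2 = 2.722500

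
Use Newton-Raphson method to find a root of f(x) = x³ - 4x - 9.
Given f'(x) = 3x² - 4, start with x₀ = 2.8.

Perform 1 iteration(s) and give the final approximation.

f(x) = x³ - 4x - 9
f'(x) = 3x² - 4
x₀ = 2.8

Newton-Raphson formula: x_{n+1} = x_n - f(x_n)/f'(x_n)

Iteration 1:
  f(2.800000) = 1.752000
  f'(2.800000) = 19.520000
  x_1 = 2.800000 - 1.752000/19.520000 = 2.710246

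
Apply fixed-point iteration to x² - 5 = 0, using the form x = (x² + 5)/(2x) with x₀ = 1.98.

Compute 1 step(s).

Equation: x² - 5 = 0
Fixed-point form: x = (x² + 5)/(2x)
x₀ = 1.98

x_1 = g(1.980000) = 2.252626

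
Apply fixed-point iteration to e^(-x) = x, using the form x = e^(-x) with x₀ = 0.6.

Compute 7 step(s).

Equation: e^(-x) = x
Fixed-point form: x = e^(-x)
x₀ = 0.6

x_1 = g(0.600000) = 0.548812
x_2 = g(0.548812) = 0.577636
x_3 = g(0.577636) = 0.561224
x_4 = g(0.561224) = 0.570511
x_5 = g(0.570511) = 0.565237
x_6 = g(0.565237) = 0.568226
x_7 = g(0.568226) = 0.566530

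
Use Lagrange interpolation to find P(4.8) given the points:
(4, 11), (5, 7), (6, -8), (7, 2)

Lagrange interpolation formula:
P(x) = Σ yᵢ × Lᵢ(x)
where Lᵢ(x) = Π_{j≠i} (x - xⱼ)/(xᵢ - xⱼ)

L_0(4.8) = (4.8 - 5)/(4 - 5) × (4.8 - 6)/(4 - 6) × (4.8 - 7)/(4 - 7) = 0.088000
L_1(4.8) = (4.8 - 4)/(5 - 4) × (4.8 - 6)/(5 - 6) × (4.8 - 7)/(5 - 7) = 1.056000
L_2(4.8) = (4.8 - 4)/(6 - 4) × (4.8 - 5)/(6 - 5) × (4.8 - 7)/(6 - 7) = -0.176000
L_3(4.8) = (4.8 - 4)/(7 - 4) × (4.8 - 5)/(7 - 5) × (4.8 - 6)/(7 - 6) = 0.032000

P(4.8) = 11×L_0(4.8) + 7×L_1(4.8) + (-8)×L_2(4.8) + 2×L_3(4.8)
P(4.8) = 9.832000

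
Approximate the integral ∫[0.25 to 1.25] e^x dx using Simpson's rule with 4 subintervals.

f(x) = e^x
a = 0.25, b = 1.25, n = 4
h = (b - a)/n = 0.250000

Simpson's rule: (h/3)[f(x₀) + 4f(x₁) + 2f(x₂) + ... + f(xₙ)]

x_0 = 0.2500, f(x_0) = 1.284025, coefficient = 1
x_1 = 0.5000, f(x_1) = 1.648721, coefficient = 4
x_2 = 0.7500, f(x_2) = 2.117000, coefficient = 2
x_3 = 1.0000, f(x_3) = 2.718282, coefficient = 4
x_4 = 1.2500, f(x_4) = 3.490343, coefficient = 1

I ≈ (0.250000/3) × 26.476381 = 2.206365
Exact value: 2.206318
Error: 0.000048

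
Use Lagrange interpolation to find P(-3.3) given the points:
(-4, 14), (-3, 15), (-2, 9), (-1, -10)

Lagrange interpolation formula:
P(x) = Σ yᵢ × Lᵢ(x)
where Lᵢ(x) = Π_{j≠i} (x - xⱼ)/(xᵢ - xⱼ)

L_0(-3.3) = (-3.3 - (-3))/(-4 - (-3)) × (-3.3 - (-2))/(-4 - (-2)) × (-3.3 - (-1))/(-4 - (-1)) = 0.149500
L_1(-3.3) = (-3.3 - (-4))/(-3 - (-4)) × (-3.3 - (-2))/(-3 - (-2)) × (-3.3 - (-1))/(-3 - (-1)) = 1.046500
L_2(-3.3) = (-3.3 - (-4))/(-2 - (-4)) × (-3.3 - (-3))/(-2 - (-3)) × (-3.3 - (-1))/(-2 - (-1)) = -0.241500
L_3(-3.3) = (-3.3 - (-4))/(-1 - (-4)) × (-3.3 - (-3))/(-1 - (-3)) × (-3.3 - (-2))/(-1 - (-2)) = 0.045500

P(-3.3) = 14×L_0(-3.3) + 15×L_1(-3.3) + 9×L_2(-3.3) + (-10)×L_3(-3.3)
P(-3.3) = 15.162000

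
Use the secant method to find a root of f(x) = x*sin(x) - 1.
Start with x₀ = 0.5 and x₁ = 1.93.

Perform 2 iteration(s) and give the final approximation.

f(x) = x*sin(x) - 1
x₀ = 0.5, x₁ = 1.93

Secant formula: x_{n+1} = x_n - f(x_n)(x_n - x_{n-1})/(f(x_n) - f(x_{n-1}))

Iteration 1:
  f(0.500000) = -0.760287
  f(1.930000) = 0.806822
  x_2 = 1.930000 - 0.806822×(1.930000 - 0.500000)/(0.806822 - (-0.760287))
       = 1.193768
Iteration 2:
  f(1.930000) = 0.806822
  f(1.193768) = 0.109922
  x_3 = 1.193768 - 0.109922×(1.193768 - 1.930000)/(0.109922 - 0.806822)
       = 1.077643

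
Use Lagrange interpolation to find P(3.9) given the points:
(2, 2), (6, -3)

Lagrange interpolation formula:
P(x) = Σ yᵢ × Lᵢ(x)
where Lᵢ(x) = Π_{j≠i} (x - xⱼ)/(xᵢ - xⱼ)

L_0(3.9) = (3.9 - 6)/(2 - 6) = 0.525000
L_1(3.9) = (3.9 - 2)/(6 - 2) = 0.475000

P(3.9) = 2×L_0(3.9) + (-3)×L_1(3.9)
P(3.9) = -0.375000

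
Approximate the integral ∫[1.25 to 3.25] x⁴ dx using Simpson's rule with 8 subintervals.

f(x) = x⁴
a = 1.25, b = 3.25, n = 8
h = (b - a)/n = 0.250000

Simpson's rule: (h/3)[f(x₀) + 4f(x₁) + 2f(x₂) + ... + f(xₙ)]

x_0 = 1.2500, f(x_0) = 2.441406, coefficient = 1
x_1 = 1.5000, f(x_1) = 5.062500, coefficient = 4
x_2 = 1.7500, f(x_2) = 9.378906, coefficient = 2
x_3 = 2.0000, f(x_3) = 16.000000, coefficient = 4
x_4 = 2.2500, f(x_4) = 25.628906, coefficient = 2
x_5 = 2.5000, f(x_5) = 39.062500, coefficient = 4
x_6 = 2.7500, f(x_6) = 57.191406, coefficient = 2
x_7 = 3.0000, f(x_7) = 81.000000, coefficient = 4
x_8 = 3.2500, f(x_8) = 111.566406, coefficient = 1

I ≈ (0.250000/3) × 862.906250 = 71.908854
Exact value: 71.907813
Error: 0.001042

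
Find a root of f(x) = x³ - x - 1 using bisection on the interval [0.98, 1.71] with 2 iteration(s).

f(x) = x³ - x - 1
Initial interval: [0.98, 1.71]

Iteration 1:
  c_1 = (0.980000 + 1.710000)/2 = 1.345000
  f(c_1) = f(1.345000) = 0.088139
  f(a) × f(c) < 0, new interval: [0.980000, 1.345000]
Iteration 2:
  c_2 = (0.980000 + 1.345000)/2 = 1.162500
  f(c_2) = f(1.162500) = -0.591490
  f(a) × f(c) ≥ 0, new interval: [1.162500, 1.345000]

After 2 iteration(s), the approximation is c_2 = 1.162500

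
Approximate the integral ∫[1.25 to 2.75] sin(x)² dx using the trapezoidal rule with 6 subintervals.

f(x) = sin(x)²
a = 1.25, b = 2.75, n = 6
h = (b - a)/n = 0.250000

Trapezoidal rule: (h/2)[f(x₀) + 2f(x₁) + 2f(x₂) + ... + f(xₙ)]

x_0 = 1.2500, f(x_0) = 0.900572, coefficient = 1
x_1 = 1.5000, f(x_1) = 0.994996, coefficient = 2
x_2 = 1.7500, f(x_2) = 0.968228, coefficient = 2
x_3 = 2.0000, f(x_3) = 0.826822, coefficient = 2
x_4 = 2.2500, f(x_4) = 0.605398, coefficient = 2
x_5 = 2.5000, f(x_5) = 0.358169, coefficient = 2
x_6 = 2.7500, f(x_6) = 0.145665, coefficient = 1

I ≈ (0.250000/2) × 8.553463 = 1.069183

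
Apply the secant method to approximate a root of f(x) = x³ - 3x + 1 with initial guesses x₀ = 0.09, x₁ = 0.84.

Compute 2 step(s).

f(x) = x³ - 3x + 1
x₀ = 0.09, x₁ = 0.84

Secant formula: x_{n+1} = x_n - f(x_n)(x_n - x_{n-1})/(f(x_n) - f(x_{n-1}))

Iteration 1:
  f(0.090000) = 0.730729
  f(0.840000) = -0.927296
  x_2 = 0.840000 - (-0.927296)×(0.840000 - 0.090000)/(-0.927296 - 0.730729)
       = 0.420542
Iteration 2:
  f(0.840000) = -0.927296
  f(0.420542) = -0.187251
  x_3 = 0.420542 - (-0.187251)×(0.420542 - 0.840000)/(-0.187251 - (-0.927296))
       = 0.314408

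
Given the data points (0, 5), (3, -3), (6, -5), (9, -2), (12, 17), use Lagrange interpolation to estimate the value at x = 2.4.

Lagrange interpolation formula:
P(x) = Σ yᵢ × Lᵢ(x)
where Lᵢ(x) = Π_{j≠i} (x - xⱼ)/(xᵢ - xⱼ)

L_0(2.4) = (2.4 - 3)/(0 - 3) × (2.4 - 6)/(0 - 6) × (2.4 - 9)/(0 - 9) × (2.4 - 12)/(0 - 12) = 0.070400
L_1(2.4) = (2.4 - 0)/(3 - 0) × (2.4 - 6)/(3 - 6) × (2.4 - 9)/(3 - 9) × (2.4 - 12)/(3 - 12) = 1.126400
L_2(2.4) = (2.4 - 0)/(6 - 0) × (2.4 - 3)/(6 - 3) × (2.4 - 9)/(6 - 9) × (2.4 - 12)/(6 - 12) = -0.281600
L_3(2.4) = (2.4 - 0)/(9 - 0) × (2.4 - 3)/(9 - 3) × (2.4 - 6)/(9 - 6) × (2.4 - 12)/(9 - 12) = 0.102400
L_4(2.4) = (2.4 - 0)/(12 - 0) × (2.4 - 3)/(12 - 3) × (2.4 - 6)/(12 - 6) × (2.4 - 9)/(12 - 9) = -0.017600

P(2.4) = 5×L_0(2.4) + (-3)×L_1(2.4) + (-5)×L_2(2.4) + (-2)×L_3(2.4) + 17×L_4(2.4)
P(2.4) = -2.123200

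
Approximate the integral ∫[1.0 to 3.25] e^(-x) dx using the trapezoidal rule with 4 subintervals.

f(x) = e^(-x)
a = 1.0, b = 3.25, n = 4
h = (b - a)/n = 0.562500

Trapezoidal rule: (h/2)[f(x₀) + 2f(x₁) + 2f(x₂) + ... + f(xₙ)]

x_0 = 1.0000, f(x_0) = 0.367879, coefficient = 1
x_1 = 1.5625, f(x_1) = 0.209611, coefficient = 2
x_2 = 2.1250, f(x_2) = 0.119433, coefficient = 2
x_3 = 2.6875, f(x_3) = 0.068051, coefficient = 2
x_4 = 3.2500, f(x_4) = 0.038774, coefficient = 1

I ≈ (0.562500/2) × 1.200844 = 0.337737
Exact value: 0.329105
Error: 0.008632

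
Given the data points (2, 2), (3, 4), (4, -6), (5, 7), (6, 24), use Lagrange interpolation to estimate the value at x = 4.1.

Lagrange interpolation formula:
P(x) = Σ yᵢ × Lᵢ(x)
where Lᵢ(x) = Π_{j≠i} (x - xⱼ)/(xᵢ - xⱼ)

L_0(4.1) = (4.1 - 3)/(2 - 3) × (4.1 - 4)/(2 - 4) × (4.1 - 5)/(2 - 5) × (4.1 - 6)/(2 - 6) = 0.007837
L_1(4.1) = (4.1 - 2)/(3 - 2) × (4.1 - 4)/(3 - 4) × (4.1 - 5)/(3 - 5) × (4.1 - 6)/(3 - 6) = -0.059850
L_2(4.1) = (4.1 - 2)/(4 - 2) × (4.1 - 3)/(4 - 3) × (4.1 - 5)/(4 - 5) × (4.1 - 6)/(4 - 6) = 0.987525
L_3(4.1) = (4.1 - 2)/(5 - 2) × (4.1 - 3)/(5 - 3) × (4.1 - 4)/(5 - 4) × (4.1 - 6)/(5 - 6) = 0.073150
L_4(4.1) = (4.1 - 2)/(6 - 2) × (4.1 - 3)/(6 - 3) × (4.1 - 4)/(6 - 4) × (4.1 - 5)/(6 - 5) = -0.008662

P(4.1) = 2×L_0(4.1) + 4×L_1(4.1) + (-6)×L_2(4.1) + 7×L_3(4.1) + 24×L_4(4.1)
P(4.1) = -5.844725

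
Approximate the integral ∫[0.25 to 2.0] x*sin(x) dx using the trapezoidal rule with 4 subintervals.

f(x) = x*sin(x)
a = 0.25, b = 2.0, n = 4
h = (b - a)/n = 0.437500

Trapezoidal rule: (h/2)[f(x₀) + 2f(x₁) + 2f(x₂) + ... + f(xₙ)]

x_0 = 0.2500, f(x_0) = 0.061851, coefficient = 1
x_1 = 0.6875, f(x_1) = 0.436292, coefficient = 2
x_2 = 1.1250, f(x_2) = 1.015051, coefficient = 2
x_3 = 1.5625, f(x_3) = 1.562446, coefficient = 2
x_4 = 2.0000, f(x_4) = 1.818595, coefficient = 1

I ≈ (0.437500/2) × 7.908025 = 1.729880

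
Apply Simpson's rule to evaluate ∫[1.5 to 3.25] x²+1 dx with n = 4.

f(x) = x²+1
a = 1.5, b = 3.25, n = 4
h = (b - a)/n = 0.437500

Simpson's rule: (h/3)[f(x₀) + 4f(x₁) + 2f(x₂) + ... + f(xₙ)]

x_0 = 1.5000, f(x_0) = 3.250000, coefficient = 1
x_1 = 1.9375, f(x_1) = 4.753906, coefficient = 4
x_2 = 2.3750, f(x_2) = 6.640625, coefficient = 2
x_3 = 2.8125, f(x_3) = 8.910156, coefficient = 4
x_4 = 3.2500, f(x_4) = 11.562500, coefficient = 1

I ≈ (0.437500/3) × 82.750000 = 12.067708
Exact value: 12.067708
Error: 0.000000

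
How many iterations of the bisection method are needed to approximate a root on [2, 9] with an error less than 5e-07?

We need (b-a)/2^n ≤ 5e-07
(9 - 2)/2^n ≤ 5e-07
7/2^n ≤ 5e-07
2^n ≥ 14000000
n ≥ log₂(14000000) = 23.74
n ≥ 24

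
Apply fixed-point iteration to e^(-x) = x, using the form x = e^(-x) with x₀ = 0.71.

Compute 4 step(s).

Equation: e^(-x) = x
Fixed-point form: x = e^(-x)
x₀ = 0.71

x_1 = g(0.710000) = 0.491644
x_2 = g(0.491644) = 0.611620
x_3 = g(0.611620) = 0.542471
x_4 = g(0.542471) = 0.581310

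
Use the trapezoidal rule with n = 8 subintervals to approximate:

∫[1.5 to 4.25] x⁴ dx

f(x) = x⁴
a = 1.5, b = 4.25, n = 8
h = (b - a)/n = 0.343750

Trapezoidal rule: (h/2)[f(x₀) + 2f(x₁) + 2f(x₂) + ... + f(xₙ)]

x_0 = 1.5000, f(x_0) = 5.062500, coefficient = 1
x_1 = 1.8438, f(x_1) = 11.556016, coefficient = 2
x_2 = 2.1875, f(x_2) = 22.897720, coefficient = 2
x_3 = 2.5312, f(x_3) = 41.052552, coefficient = 2
x_4 = 2.8750, f(x_4) = 68.320557, coefficient = 2
x_5 = 3.2188, f(x_5) = 107.336884, coefficient = 2
x_6 = 3.5625, f(x_6) = 161.071793, coefficient = 2
x_7 = 3.9062, f(x_7) = 232.830644, coefficient = 2
x_8 = 4.2500, f(x_8) = 326.253906, coefficient = 1

I ≈ (0.343750/2) × 1621.448738 = 278.686502
Exact value: 275.797070
Error: 2.889432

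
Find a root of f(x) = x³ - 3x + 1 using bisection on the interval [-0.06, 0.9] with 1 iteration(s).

f(x) = x³ - 3x + 1
Initial interval: [-0.06, 0.9]

Iteration 1:
  c_1 = (-0.060000 + 0.900000)/2 = 0.420000
  f(c_1) = f(0.420000) = -0.185912
  f(a) × f(c) < 0, new interval: [-0.060000, 0.420000]

After 1 iteration(s), the approximation is c_1 = 0.420000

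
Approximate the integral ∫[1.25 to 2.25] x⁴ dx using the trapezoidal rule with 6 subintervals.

f(x) = x⁴
a = 1.25, b = 2.25, n = 6
h = (b - a)/n = 0.166667

Trapezoidal rule: (h/2)[f(x₀) + 2f(x₁) + 2f(x₂) + ... + f(xₙ)]

x_0 = 1.2500, f(x_0) = 2.441406, coefficient = 1
x_1 = 1.4167, f(x_1) = 4.027826, coefficient = 2
x_2 = 1.5833, f(x_2) = 6.284770, coefficient = 2
x_3 = 1.7500, f(x_3) = 9.378906, coefficient = 2
x_4 = 1.9167, f(x_4) = 13.495419, coefficient = 2
x_5 = 2.0833, f(x_5) = 18.838011, coefficient = 2
x_6 = 2.2500, f(x_6) = 25.628906, coefficient = 1

I ≈ (0.166667/2) × 132.120177 = 11.010015
Exact value: 10.922656
Error: 0.087359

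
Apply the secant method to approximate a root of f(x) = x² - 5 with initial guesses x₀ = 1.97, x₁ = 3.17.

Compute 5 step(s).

f(x) = x² - 5
x₀ = 1.97, x₁ = 3.17

Secant formula: x_{n+1} = x_n - f(x_n)(x_n - x_{n-1})/(f(x_n) - f(x_{n-1}))

Iteration 1:
  f(1.970000) = -1.119100
  f(3.170000) = 5.048900
  x_2 = 3.170000 - 5.048900×(3.170000 - 1.970000)/(5.048900 - (-1.119100))
       = 2.187724
Iteration 2:
  f(3.170000) = 5.048900
  f(2.187724) = -0.213865
  x_3 = 2.187724 - (-0.213865)×(2.187724 - 3.170000)/(-0.213865 - 5.048900)
       = 2.227641
Iteration 3:
  f(2.187724) = -0.213865
  f(2.227641) = -0.037616
  x_4 = 2.227641 - (-0.037616)×(2.227641 - 2.187724)/(-0.037616 - (-0.213865))
       = 2.236160
Iteration 4:
  f(2.227641) = -0.037616
  f(2.236160) = 0.000413
  x_5 = 2.236160 - 0.000413×(2.236160 - 2.227641)/(0.000413 - (-0.037616))
       = 2.236068
Iteration 5:
  f(2.236160) = 0.000413
  f(2.236068) = -0.000001
  x_6 = 2.236068 - (-0.000001)×(2.236068 - 2.236160)/(-0.000001 - 0.000413)
       = 2.236068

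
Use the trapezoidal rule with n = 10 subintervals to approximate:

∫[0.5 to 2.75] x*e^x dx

f(x) = x*e^x
a = 0.5, b = 2.75, n = 10
h = (b - a)/n = 0.225000

Trapezoidal rule: (h/2)[f(x₀) + 2f(x₁) + 2f(x₂) + ... + f(xₙ)]

x_0 = 0.5000, f(x_0) = 0.824361, coefficient = 1
x_1 = 0.7250, f(x_1) = 1.496930, coefficient = 2
x_2 = 0.9500, f(x_2) = 2.456424, coefficient = 2
x_3 = 1.1750, f(x_3) = 3.804818, coefficient = 2
x_4 = 1.4000, f(x_4) = 5.677280, coefficient = 2
x_5 = 1.6250, f(x_5) = 8.252431, coefficient = 2
x_6 = 1.8500, f(x_6) = 11.765666, coefficient = 2
x_7 = 2.0750, f(x_7) = 16.526434, coefficient = 2
x_8 = 2.3000, f(x_8) = 22.940620, coefficient = 2
x_9 = 2.5250, f(x_9) = 31.539511, coefficient = 2
x_10 = 2.7500, f(x_10) = 43.017238, coefficient = 1

I ≈ (0.225000/2) × 252.761825 = 28.435705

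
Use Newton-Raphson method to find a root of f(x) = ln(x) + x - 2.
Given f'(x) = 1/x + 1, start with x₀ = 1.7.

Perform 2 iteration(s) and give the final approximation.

f(x) = ln(x) + x - 2
f'(x) = 1/x + 1
x₀ = 1.7

Newton-Raphson formula: x_{n+1} = x_n - f(x_n)/f'(x_n)

Iteration 1:
  f(1.700000) = 0.230628
  f'(1.700000) = 1.588235
  x_1 = 1.700000 - 0.230628/1.588235 = 1.554790
Iteration 2:
  f(1.554790) = -0.003870
  f'(1.554790) = 1.643174
  x_2 = 1.554790 - (-0.003870)/1.643174 = 1.557145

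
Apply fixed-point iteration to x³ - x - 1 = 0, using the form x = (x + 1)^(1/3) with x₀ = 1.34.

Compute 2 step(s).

Equation: x³ - x - 1 = 0
Fixed-point form: x = (x + 1)^(1/3)
x₀ = 1.34

x_1 = g(1.340000) = 1.327614
x_2 = g(1.327614) = 1.325268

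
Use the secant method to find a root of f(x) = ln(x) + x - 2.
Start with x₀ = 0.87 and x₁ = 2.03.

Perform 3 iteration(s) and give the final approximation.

f(x) = ln(x) + x - 2
x₀ = 0.87, x₁ = 2.03

Secant formula: x_{n+1} = x_n - f(x_n)(x_n - x_{n-1})/(f(x_n) - f(x_{n-1}))

Iteration 1:
  f(0.870000) = -1.269262
  f(2.030000) = 0.738036
  x_2 = 2.030000 - 0.738036×(2.030000 - 0.870000)/(0.738036 - (-1.269262))
       = 1.603496
Iteration 2:
  f(2.030000) = 0.738036
  f(1.603496) = 0.075681
  x_3 = 1.603496 - 0.075681×(1.603496 - 2.030000)/(0.075681 - 0.738036)
       = 1.554763
Iteration 3:
  f(1.603496) = 0.075681
  f(1.554763) = -0.003915
  x_4 = 1.554763 - (-0.003915)×(1.554763 - 1.603496)/(-0.003915 - 0.075681)
       = 1.557159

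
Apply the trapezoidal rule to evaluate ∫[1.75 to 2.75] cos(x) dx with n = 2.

f(x) = cos(x)
a = 1.75, b = 2.75, n = 2
h = (b - a)/n = 0.500000

Trapezoidal rule: (h/2)[f(x₀) + 2f(x₁) + 2f(x₂) + ... + f(xₙ)]

x_0 = 1.7500, f(x_0) = -0.178246, coefficient = 1
x_1 = 2.2500, f(x_1) = -0.628174, coefficient = 2
x_2 = 2.7500, f(x_2) = -0.924302, coefficient = 1

I ≈ (0.500000/2) × -2.358896 = -0.589724
Exact value: -0.602325
Error: 0.012601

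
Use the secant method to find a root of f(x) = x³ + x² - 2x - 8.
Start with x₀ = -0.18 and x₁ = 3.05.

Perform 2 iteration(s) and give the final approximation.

f(x) = x³ + x² - 2x - 8
x₀ = -0.18, x₁ = 3.05

Secant formula: x_{n+1} = x_n - f(x_n)(x_n - x_{n-1})/(f(x_n) - f(x_{n-1}))

Iteration 1:
  f(-0.180000) = -7.613432
  f(3.050000) = 23.575125
  x_2 = 3.050000 - 23.575125×(3.050000 - (-0.180000))/(23.575125 - (-7.613432))
       = 0.608475
Iteration 2:
  f(3.050000) = 23.575125
  f(0.608475) = -8.621425
  x_3 = 0.608475 - (-8.621425)×(0.608475 - 3.050000)/(-8.621425 - 23.575125)
       = 1.262254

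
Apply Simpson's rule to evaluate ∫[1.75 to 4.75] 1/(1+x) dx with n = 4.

f(x) = 1/(1+x)
a = 1.75, b = 4.75, n = 4
h = (b - a)/n = 0.750000

Simpson's rule: (h/3)[f(x₀) + 4f(x₁) + 2f(x₂) + ... + f(xₙ)]

x_0 = 1.7500, f(x_0) = 0.363636, coefficient = 1
x_1 = 2.5000, f(x_1) = 0.285714, coefficient = 4
x_2 = 3.2500, f(x_2) = 0.235294, coefficient = 2
x_3 = 4.0000, f(x_3) = 0.200000, coefficient = 4
x_4 = 4.7500, f(x_4) = 0.173913, coefficient = 1

I ≈ (0.750000/3) × 2.950995 = 0.737749
Exact value: 0.737599
Error: 0.000150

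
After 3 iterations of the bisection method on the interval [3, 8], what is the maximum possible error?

Bisection error bound: |error| ≤ (b-a)/2^n
|error| ≤ (8 - 3)/2^3 = 5/2^3
|error| ≤ 0.6250000000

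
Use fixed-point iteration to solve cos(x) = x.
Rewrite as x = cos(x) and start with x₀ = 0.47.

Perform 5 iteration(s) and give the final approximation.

Equation: cos(x) = x
Fixed-point form: x = cos(x)
x₀ = 0.47

x_1 = g(0.470000) = 0.891568
x_2 = g(0.891568) = 0.628193
x_3 = g(0.628193) = 0.809091
x_4 = g(0.809091) = 0.690157
x_5 = g(0.690157) = 0.771146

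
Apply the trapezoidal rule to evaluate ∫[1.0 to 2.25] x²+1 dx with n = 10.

f(x) = x²+1
a = 1.0, b = 2.25, n = 10
h = (b - a)/n = 0.125000

Trapezoidal rule: (h/2)[f(x₀) + 2f(x₁) + 2f(x₂) + ... + f(xₙ)]

x_0 = 1.0000, f(x_0) = 2.000000, coefficient = 1
x_1 = 1.1250, f(x_1) = 2.265625, coefficient = 2
x_2 = 1.2500, f(x_2) = 2.562500, coefficient = 2
x_3 = 1.3750, f(x_3) = 2.890625, coefficient = 2
x_4 = 1.5000, f(x_4) = 3.250000, coefficient = 2
x_5 = 1.6250, f(x_5) = 3.640625, coefficient = 2
x_6 = 1.7500, f(x_6) = 4.062500, coefficient = 2
x_7 = 1.8750, f(x_7) = 4.515625, coefficient = 2
x_8 = 2.0000, f(x_8) = 5.000000, coefficient = 2
x_9 = 2.1250, f(x_9) = 5.515625, coefficient = 2
x_10 = 2.2500, f(x_10) = 6.062500, coefficient = 1

I ≈ (0.125000/2) × 75.468750 = 4.716797
Exact value: 4.713542
Error: 0.003255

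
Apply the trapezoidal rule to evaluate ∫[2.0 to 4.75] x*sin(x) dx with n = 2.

f(x) = x*sin(x)
a = 2.0, b = 4.75, n = 2
h = (b - a)/n = 1.375000

Trapezoidal rule: (h/2)[f(x₀) + 2f(x₁) + 2f(x₂) + ... + f(xₙ)]

x_0 = 2.0000, f(x_0) = 1.818595, coefficient = 1
x_1 = 3.3750, f(x_1) = -0.780617, coefficient = 2
x_2 = 4.7500, f(x_2) = -4.746641, coefficient = 1

I ≈ (1.375000/2) × -4.489279 = -3.086379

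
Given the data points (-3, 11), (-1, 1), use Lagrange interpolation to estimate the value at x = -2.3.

Lagrange interpolation formula:
P(x) = Σ yᵢ × Lᵢ(x)
where Lᵢ(x) = Π_{j≠i} (x - xⱼ)/(xᵢ - xⱼ)

L_0(-2.3) = (-2.3 - (-1))/(-3 - (-1)) = 0.650000
L_1(-2.3) = (-2.3 - (-3))/(-1 - (-3)) = 0.350000

P(-2.3) = 11×L_0(-2.3) + 1×L_1(-2.3)
P(-2.3) = 7.500000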